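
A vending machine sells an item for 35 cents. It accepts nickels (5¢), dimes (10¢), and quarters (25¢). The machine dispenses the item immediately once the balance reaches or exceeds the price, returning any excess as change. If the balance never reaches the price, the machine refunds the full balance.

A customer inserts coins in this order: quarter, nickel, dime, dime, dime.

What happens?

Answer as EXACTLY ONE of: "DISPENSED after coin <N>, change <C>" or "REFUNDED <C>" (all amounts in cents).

Price: 35¢
Coin 1 (quarter, 25¢): balance = 25¢
Coin 2 (nickel, 5¢): balance = 30¢
Coin 3 (dime, 10¢): balance = 40¢
  → balance >= price → DISPENSE, change = 40 - 35 = 5¢

Answer: DISPENSED after coin 3, change 5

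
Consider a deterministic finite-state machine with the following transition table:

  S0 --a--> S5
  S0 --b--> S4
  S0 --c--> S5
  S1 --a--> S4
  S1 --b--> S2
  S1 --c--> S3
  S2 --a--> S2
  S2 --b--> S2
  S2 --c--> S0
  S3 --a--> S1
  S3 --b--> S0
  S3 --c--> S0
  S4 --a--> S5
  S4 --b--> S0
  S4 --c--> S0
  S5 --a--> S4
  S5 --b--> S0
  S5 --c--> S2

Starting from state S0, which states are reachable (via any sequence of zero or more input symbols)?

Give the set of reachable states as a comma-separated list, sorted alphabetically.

Answer: S0, S2, S4, S5

Derivation:
BFS from S0:
  visit S0: S0--a-->S5 (new), S0--b-->S4 (new), S0--c-->S5 (seen)
  visit S5: S5--a-->S4 (seen), S5--b-->S0 (seen), S5--c-->S2 (new)
  visit S4: S4--a-->S5 (seen), S4--b-->S0 (seen), S4--c-->S0 (seen)
  visit S2: S2--a-->S2 (seen), S2--b-->S2 (seen), S2--c-->S0 (seen)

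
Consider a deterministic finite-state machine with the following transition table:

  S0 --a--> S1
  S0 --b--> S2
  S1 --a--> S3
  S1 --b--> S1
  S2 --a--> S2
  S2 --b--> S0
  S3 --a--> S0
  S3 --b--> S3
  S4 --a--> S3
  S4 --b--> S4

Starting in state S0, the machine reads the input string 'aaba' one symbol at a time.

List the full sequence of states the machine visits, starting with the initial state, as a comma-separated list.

Start: S0
  read 'a': S0 --a--> S1
  read 'a': S1 --a--> S3
  read 'b': S3 --b--> S3
  read 'a': S3 --a--> S0

Answer: S0, S1, S3, S3, S0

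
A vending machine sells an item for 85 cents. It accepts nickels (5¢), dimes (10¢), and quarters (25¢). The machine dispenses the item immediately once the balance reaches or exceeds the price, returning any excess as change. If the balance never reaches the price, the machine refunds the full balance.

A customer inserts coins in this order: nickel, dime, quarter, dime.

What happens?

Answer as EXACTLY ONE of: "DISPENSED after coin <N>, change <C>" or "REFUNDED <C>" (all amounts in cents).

Answer: REFUNDED 50

Derivation:
Price: 85¢
Coin 1 (nickel, 5¢): balance = 5¢
Coin 2 (dime, 10¢): balance = 15¢
Coin 3 (quarter, 25¢): balance = 40¢
Coin 4 (dime, 10¢): balance = 50¢
All coins inserted, balance 50¢ < price 85¢ → REFUND 50¢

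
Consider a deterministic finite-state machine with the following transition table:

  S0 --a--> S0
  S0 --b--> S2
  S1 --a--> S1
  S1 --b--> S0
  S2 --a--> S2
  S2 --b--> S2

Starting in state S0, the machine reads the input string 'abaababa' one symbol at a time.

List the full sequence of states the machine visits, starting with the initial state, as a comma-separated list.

Start: S0
  read 'a': S0 --a--> S0
  read 'b': S0 --b--> S2
  read 'a': S2 --a--> S2
  read 'a': S2 --a--> S2
  read 'b': S2 --b--> S2
  read 'a': S2 --a--> S2
  read 'b': S2 --b--> S2
  read 'a': S2 --a--> S2

Answer: S0, S0, S2, S2, S2, S2, S2, S2, S2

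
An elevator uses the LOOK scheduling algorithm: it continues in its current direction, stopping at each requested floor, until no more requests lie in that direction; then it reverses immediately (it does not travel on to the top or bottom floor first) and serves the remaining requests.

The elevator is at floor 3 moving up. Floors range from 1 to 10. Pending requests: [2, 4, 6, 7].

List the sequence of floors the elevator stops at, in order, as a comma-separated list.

Answer: 4, 6, 7, 2

Derivation:
Current: 3, moving UP
Serve above first (ascending): [4, 6, 7]
Then reverse, serve below (descending): [2]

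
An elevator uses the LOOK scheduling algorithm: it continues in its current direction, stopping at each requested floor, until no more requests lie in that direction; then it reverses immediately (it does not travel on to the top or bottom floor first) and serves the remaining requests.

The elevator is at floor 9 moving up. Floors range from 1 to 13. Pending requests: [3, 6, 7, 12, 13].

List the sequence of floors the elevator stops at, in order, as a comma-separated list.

Current: 9, moving UP
Serve above first (ascending): [12, 13]
Then reverse, serve below (descending): [7, 6, 3]

Answer: 12, 13, 7, 6, 3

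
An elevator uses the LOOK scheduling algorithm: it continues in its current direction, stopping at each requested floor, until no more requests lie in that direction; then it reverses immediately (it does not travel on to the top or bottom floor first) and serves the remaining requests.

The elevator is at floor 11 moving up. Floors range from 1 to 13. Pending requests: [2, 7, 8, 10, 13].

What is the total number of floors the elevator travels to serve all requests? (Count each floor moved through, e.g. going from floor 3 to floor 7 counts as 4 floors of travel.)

Start at floor 11 moving up, LOOK stop order: [13, 10, 8, 7, 2]
  11 → 13: |13-11| = 2, total = 2
  13 → 10: |10-13| = 3, total = 5
  10 → 8: |8-10| = 2, total = 7
  8 → 7: |7-8| = 1, total = 8
  7 → 2: |2-7| = 5, total = 13

Answer: 13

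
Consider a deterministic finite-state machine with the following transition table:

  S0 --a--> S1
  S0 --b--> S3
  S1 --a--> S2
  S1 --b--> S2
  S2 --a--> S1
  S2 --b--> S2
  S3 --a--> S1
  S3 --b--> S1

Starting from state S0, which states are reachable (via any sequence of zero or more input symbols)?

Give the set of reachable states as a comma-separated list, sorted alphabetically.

BFS from S0:
  visit S0: S0--a-->S1 (new), S0--b-->S3 (new)
  visit S1: S1--a-->S2 (new), S1--b-->S2 (seen)
  visit S3: S3--a-->S1 (seen), S3--b-->S1 (seen)
  visit S2: S2--a-->S1 (seen), S2--b-->S2 (seen)

Answer: S0, S1, S2, S3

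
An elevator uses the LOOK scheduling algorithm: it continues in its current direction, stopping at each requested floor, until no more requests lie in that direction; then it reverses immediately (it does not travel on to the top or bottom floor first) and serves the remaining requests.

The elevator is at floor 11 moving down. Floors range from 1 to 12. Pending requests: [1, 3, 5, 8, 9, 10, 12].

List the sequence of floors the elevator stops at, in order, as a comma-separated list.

Answer: 10, 9, 8, 5, 3, 1, 12

Derivation:
Current: 11, moving DOWN
Serve below first (descending): [10, 9, 8, 5, 3, 1]
Then reverse, serve above (ascending): [12]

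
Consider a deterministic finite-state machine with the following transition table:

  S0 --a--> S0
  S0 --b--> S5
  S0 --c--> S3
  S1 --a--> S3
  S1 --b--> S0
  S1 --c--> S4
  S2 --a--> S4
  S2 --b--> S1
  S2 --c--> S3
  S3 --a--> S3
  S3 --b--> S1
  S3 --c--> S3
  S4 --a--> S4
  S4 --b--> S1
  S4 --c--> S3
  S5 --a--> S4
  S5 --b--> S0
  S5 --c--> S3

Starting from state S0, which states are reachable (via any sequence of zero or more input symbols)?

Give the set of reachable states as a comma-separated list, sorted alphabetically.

BFS from S0:
  visit S0: S0--a-->S0 (seen), S0--b-->S5 (new), S0--c-->S3 (new)
  visit S5: S5--a-->S4 (new), S5--b-->S0 (seen), S5--c-->S3 (seen)
  visit S3: S3--a-->S3 (seen), S3--b-->S1 (new), S3--c-->S3 (seen)
  visit S4: S4--a-->S4 (seen), S4--b-->S1 (seen), S4--c-->S3 (seen)
  visit S1: S1--a-->S3 (seen), S1--b-->S0 (seen), S1--c-->S4 (seen)

Answer: S0, S1, S3, S4, S5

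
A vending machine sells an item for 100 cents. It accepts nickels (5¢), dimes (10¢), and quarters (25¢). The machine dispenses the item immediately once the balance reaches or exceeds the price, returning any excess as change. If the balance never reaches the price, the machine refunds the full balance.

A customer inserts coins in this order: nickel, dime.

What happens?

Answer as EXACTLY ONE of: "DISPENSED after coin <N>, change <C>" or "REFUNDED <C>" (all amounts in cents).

Answer: REFUNDED 15

Derivation:
Price: 100¢
Coin 1 (nickel, 5¢): balance = 5¢
Coin 2 (dime, 10¢): balance = 15¢
All coins inserted, balance 15¢ < price 100¢ → REFUND 15¢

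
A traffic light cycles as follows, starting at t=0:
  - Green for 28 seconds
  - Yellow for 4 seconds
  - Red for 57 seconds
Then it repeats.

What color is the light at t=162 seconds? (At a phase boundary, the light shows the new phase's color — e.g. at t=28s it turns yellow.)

Answer: red

Derivation:
Cycle length = 28 + 4 + 57 = 89s
t = 162, phase_t = 162 mod 89 = 73
73 >= 32 → RED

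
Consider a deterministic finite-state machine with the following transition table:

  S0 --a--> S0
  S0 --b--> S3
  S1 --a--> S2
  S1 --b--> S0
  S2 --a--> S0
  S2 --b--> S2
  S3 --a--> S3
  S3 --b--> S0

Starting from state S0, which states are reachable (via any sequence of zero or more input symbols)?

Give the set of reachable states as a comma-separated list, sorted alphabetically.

BFS from S0:
  visit S0: S0--a-->S0 (seen), S0--b-->S3 (new)
  visit S3: S3--a-->S3 (seen), S3--b-->S0 (seen)

Answer: S0, S3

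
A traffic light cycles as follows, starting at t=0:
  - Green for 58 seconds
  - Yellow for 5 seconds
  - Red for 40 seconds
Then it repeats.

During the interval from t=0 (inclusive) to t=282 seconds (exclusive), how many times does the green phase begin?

Answer: 3

Derivation:
Cycle = 58+5+40 = 103s
green phase starts at t = k*103 + 0 for k=0,1,2,...
Need k*103+0 < 282 → k < 2.738
k ∈ {0, ..., 2} → 3 starts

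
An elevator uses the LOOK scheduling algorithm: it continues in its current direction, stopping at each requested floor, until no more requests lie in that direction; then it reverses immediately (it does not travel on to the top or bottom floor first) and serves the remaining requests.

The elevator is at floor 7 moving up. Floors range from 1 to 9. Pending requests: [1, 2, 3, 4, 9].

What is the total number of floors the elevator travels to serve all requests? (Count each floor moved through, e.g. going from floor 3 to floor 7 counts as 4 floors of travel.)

Answer: 10

Derivation:
Start at floor 7 moving up, LOOK stop order: [9, 4, 3, 2, 1]
  7 → 9: |9-7| = 2, total = 2
  9 → 4: |4-9| = 5, total = 7
  4 → 3: |3-4| = 1, total = 8
  3 → 2: |2-3| = 1, total = 9
  2 → 1: |1-2| = 1, total = 10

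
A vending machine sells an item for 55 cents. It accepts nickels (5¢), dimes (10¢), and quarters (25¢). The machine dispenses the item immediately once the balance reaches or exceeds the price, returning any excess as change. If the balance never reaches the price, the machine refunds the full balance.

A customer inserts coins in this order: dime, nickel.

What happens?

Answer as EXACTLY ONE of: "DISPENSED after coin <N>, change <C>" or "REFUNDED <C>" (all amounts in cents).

Answer: REFUNDED 15

Derivation:
Price: 55¢
Coin 1 (dime, 10¢): balance = 10¢
Coin 2 (nickel, 5¢): balance = 15¢
All coins inserted, balance 15¢ < price 55¢ → REFUND 15¢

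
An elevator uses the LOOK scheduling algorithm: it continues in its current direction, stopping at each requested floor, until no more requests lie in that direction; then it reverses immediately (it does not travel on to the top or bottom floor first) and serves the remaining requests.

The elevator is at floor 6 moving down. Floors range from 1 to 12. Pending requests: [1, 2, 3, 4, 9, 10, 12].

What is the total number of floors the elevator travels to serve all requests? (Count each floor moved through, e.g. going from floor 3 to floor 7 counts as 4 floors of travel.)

Answer: 16

Derivation:
Start at floor 6 moving down, LOOK stop order: [4, 3, 2, 1, 9, 10, 12]
  6 → 4: |4-6| = 2, total = 2
  4 → 3: |3-4| = 1, total = 3
  3 → 2: |2-3| = 1, total = 4
  2 → 1: |1-2| = 1, total = 5
  1 → 9: |9-1| = 8, total = 13
  9 → 10: |10-9| = 1, total = 14
  10 → 12: |12-10| = 2, total = 16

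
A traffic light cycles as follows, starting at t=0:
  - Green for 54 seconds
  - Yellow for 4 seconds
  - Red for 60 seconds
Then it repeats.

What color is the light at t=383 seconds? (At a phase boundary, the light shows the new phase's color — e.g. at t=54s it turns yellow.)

Cycle length = 54 + 4 + 60 = 118s
t = 383, phase_t = 383 mod 118 = 29
29 < 54 (green end) → GREEN

Answer: green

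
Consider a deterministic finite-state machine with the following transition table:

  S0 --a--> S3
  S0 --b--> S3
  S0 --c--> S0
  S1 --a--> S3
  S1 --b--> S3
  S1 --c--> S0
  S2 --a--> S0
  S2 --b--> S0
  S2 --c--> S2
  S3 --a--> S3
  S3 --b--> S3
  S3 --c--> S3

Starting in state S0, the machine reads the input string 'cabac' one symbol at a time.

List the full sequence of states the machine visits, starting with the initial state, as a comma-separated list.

Start: S0
  read 'c': S0 --c--> S0
  read 'a': S0 --a--> S3
  read 'b': S3 --b--> S3
  read 'a': S3 --a--> S3
  read 'c': S3 --c--> S3

Answer: S0, S0, S3, S3, S3, S3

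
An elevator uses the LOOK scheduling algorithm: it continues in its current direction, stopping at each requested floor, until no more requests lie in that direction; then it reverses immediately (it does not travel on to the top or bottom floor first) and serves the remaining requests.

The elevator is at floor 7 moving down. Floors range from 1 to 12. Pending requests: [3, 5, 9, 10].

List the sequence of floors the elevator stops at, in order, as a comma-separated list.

Answer: 5, 3, 9, 10

Derivation:
Current: 7, moving DOWN
Serve below first (descending): [5, 3]
Then reverse, serve above (ascending): [9, 10]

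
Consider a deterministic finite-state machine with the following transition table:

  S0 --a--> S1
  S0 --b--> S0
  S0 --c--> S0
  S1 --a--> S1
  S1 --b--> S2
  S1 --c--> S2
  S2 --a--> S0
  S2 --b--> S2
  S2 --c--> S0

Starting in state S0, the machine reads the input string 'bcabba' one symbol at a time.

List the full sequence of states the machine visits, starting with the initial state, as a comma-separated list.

Start: S0
  read 'b': S0 --b--> S0
  read 'c': S0 --c--> S0
  read 'a': S0 --a--> S1
  read 'b': S1 --b--> S2
  read 'b': S2 --b--> S2
  read 'a': S2 --a--> S0

Answer: S0, S0, S0, S1, S2, S2, S0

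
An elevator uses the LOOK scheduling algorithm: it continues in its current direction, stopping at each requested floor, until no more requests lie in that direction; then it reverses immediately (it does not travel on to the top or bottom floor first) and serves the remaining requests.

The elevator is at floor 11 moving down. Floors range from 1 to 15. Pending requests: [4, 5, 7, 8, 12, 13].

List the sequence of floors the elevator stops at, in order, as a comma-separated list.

Current: 11, moving DOWN
Serve below first (descending): [8, 7, 5, 4]
Then reverse, serve above (ascending): [12, 13]

Answer: 8, 7, 5, 4, 12, 13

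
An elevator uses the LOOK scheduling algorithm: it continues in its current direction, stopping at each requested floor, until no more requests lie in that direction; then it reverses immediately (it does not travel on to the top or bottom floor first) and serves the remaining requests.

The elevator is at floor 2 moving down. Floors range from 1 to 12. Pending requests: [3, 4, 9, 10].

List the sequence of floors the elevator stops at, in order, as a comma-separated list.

Answer: 3, 4, 9, 10

Derivation:
Current: 2, moving DOWN
Serve below first (descending): []
Then reverse, serve above (ascending): [3, 4, 9, 10]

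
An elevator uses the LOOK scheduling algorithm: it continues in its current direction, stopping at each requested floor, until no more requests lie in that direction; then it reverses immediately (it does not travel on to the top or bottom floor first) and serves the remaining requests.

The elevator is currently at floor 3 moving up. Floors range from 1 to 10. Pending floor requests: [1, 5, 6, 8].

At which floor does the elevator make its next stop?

Current floor: 3, direction: up
Requests above: [5, 6, 8]
Requests below: [1]
Moving up and requests lie above → nearest above is min([5, 6, 8]) = 5

Answer: 5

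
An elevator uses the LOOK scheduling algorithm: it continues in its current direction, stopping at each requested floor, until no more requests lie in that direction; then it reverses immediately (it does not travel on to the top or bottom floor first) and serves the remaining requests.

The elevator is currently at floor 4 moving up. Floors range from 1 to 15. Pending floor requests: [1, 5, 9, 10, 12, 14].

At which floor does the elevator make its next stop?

Answer: 5

Derivation:
Current floor: 4, direction: up
Requests above: [5, 9, 10, 12, 14]
Requests below: [1]
Moving up and requests lie above → nearest above is min([5, 9, 10, 12, 14]) = 5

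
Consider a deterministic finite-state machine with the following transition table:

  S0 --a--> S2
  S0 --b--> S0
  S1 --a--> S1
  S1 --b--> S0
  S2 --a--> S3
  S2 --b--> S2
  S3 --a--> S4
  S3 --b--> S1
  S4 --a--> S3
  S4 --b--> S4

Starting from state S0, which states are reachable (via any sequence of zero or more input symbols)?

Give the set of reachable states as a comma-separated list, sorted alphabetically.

BFS from S0:
  visit S0: S0--a-->S2 (new), S0--b-->S0 (seen)
  visit S2: S2--a-->S3 (new), S2--b-->S2 (seen)
  visit S3: S3--a-->S4 (new), S3--b-->S1 (new)
  visit S4: S4--a-->S3 (seen), S4--b-->S4 (seen)
  visit S1: S1--a-->S1 (seen), S1--b-->S0 (seen)

Answer: S0, S1, S2, S3, S4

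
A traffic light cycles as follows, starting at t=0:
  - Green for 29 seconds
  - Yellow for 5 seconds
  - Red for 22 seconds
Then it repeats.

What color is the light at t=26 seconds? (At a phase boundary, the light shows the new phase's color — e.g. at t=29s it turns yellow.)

Cycle length = 29 + 5 + 22 = 56s
t = 26, phase_t = 26 mod 56 = 26
26 < 29 (green end) → GREEN

Answer: green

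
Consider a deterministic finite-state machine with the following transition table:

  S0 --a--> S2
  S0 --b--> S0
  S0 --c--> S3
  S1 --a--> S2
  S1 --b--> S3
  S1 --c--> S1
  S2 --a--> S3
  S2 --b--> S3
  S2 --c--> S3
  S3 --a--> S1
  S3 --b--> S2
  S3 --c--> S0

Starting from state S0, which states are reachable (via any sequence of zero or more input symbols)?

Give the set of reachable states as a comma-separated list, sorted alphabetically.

Answer: S0, S1, S2, S3

Derivation:
BFS from S0:
  visit S0: S0--a-->S2 (new), S0--b-->S0 (seen), S0--c-->S3 (new)
  visit S2: S2--a-->S3 (seen), S2--b-->S3 (seen), S2--c-->S3 (seen)
  visit S3: S3--a-->S1 (new), S3--b-->S2 (seen), S3--c-->S0 (seen)
  visit S1: S1--a-->S2 (seen), S1--b-->S3 (seen), S1--c-->S1 (seen)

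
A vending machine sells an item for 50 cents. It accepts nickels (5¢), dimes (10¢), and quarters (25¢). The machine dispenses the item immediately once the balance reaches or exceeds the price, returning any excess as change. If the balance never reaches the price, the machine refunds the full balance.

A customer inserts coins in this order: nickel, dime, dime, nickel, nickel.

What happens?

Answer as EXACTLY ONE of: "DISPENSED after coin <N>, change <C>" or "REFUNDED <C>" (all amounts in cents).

Answer: REFUNDED 35

Derivation:
Price: 50¢
Coin 1 (nickel, 5¢): balance = 5¢
Coin 2 (dime, 10¢): balance = 15¢
Coin 3 (dime, 10¢): balance = 25¢
Coin 4 (nickel, 5¢): balance = 30¢
Coin 5 (nickel, 5¢): balance = 35¢
All coins inserted, balance 35¢ < price 50¢ → REFUND 35¢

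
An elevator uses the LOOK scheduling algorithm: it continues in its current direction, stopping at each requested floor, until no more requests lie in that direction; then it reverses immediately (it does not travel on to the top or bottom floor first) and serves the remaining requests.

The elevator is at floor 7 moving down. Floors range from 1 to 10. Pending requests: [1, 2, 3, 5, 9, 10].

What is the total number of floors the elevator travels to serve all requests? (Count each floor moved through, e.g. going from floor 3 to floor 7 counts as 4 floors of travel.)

Start at floor 7 moving down, LOOK stop order: [5, 3, 2, 1, 9, 10]
  7 → 5: |5-7| = 2, total = 2
  5 → 3: |3-5| = 2, total = 4
  3 → 2: |2-3| = 1, total = 5
  2 → 1: |1-2| = 1, total = 6
  1 → 9: |9-1| = 8, total = 14
  9 → 10: |10-9| = 1, total = 15

Answer: 15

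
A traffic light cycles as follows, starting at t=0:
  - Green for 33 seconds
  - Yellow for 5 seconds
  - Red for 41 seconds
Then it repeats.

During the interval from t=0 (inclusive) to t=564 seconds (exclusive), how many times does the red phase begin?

Cycle = 33+5+41 = 79s
red phase starts at t = k*79 + 38 for k=0,1,2,...
Need k*79+38 < 564 → k < 6.658
k ∈ {0, ..., 6} → 7 starts

Answer: 7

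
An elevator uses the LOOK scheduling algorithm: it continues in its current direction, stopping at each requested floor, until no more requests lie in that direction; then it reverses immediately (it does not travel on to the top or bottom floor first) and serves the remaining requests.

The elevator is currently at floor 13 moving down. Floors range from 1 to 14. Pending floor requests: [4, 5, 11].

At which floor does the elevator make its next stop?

Current floor: 13, direction: down
Requests above: []
Requests below: [4, 5, 11]
Moving down and requests lie below → nearest below is max([4, 5, 11]) = 11

Answer: 11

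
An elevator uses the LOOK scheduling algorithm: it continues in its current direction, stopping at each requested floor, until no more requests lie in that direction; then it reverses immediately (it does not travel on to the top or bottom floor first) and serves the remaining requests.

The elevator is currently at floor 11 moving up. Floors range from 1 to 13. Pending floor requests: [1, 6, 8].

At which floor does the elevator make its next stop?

Current floor: 11, direction: up
Requests above: []
Requests below: [1, 6, 8]
Moving up but no requests above → reverse; nearest below is max([1, 6, 8]) = 8

Answer: 8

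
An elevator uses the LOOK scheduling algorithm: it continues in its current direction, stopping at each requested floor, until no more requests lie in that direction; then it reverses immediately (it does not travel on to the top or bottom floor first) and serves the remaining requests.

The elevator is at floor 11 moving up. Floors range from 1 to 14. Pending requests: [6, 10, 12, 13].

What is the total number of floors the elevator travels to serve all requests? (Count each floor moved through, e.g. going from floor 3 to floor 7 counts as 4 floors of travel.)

Start at floor 11 moving up, LOOK stop order: [12, 13, 10, 6]
  11 → 12: |12-11| = 1, total = 1
  12 → 13: |13-12| = 1, total = 2
  13 → 10: |10-13| = 3, total = 5
  10 → 6: |6-10| = 4, total = 9

Answer: 9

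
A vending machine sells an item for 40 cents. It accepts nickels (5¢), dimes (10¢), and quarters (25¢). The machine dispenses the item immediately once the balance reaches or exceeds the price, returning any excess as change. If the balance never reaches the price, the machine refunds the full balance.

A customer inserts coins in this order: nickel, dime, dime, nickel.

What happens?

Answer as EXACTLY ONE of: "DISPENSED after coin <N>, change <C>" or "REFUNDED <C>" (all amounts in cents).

Price: 40¢
Coin 1 (nickel, 5¢): balance = 5¢
Coin 2 (dime, 10¢): balance = 15¢
Coin 3 (dime, 10¢): balance = 25¢
Coin 4 (nickel, 5¢): balance = 30¢
All coins inserted, balance 30¢ < price 40¢ → REFUND 30¢

Answer: REFUNDED 30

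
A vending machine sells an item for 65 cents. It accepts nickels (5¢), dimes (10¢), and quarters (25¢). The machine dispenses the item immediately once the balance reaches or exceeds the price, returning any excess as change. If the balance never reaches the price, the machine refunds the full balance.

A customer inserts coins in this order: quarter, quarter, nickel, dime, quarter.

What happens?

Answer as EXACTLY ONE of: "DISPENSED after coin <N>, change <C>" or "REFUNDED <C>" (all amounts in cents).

Answer: DISPENSED after coin 4, change 0

Derivation:
Price: 65¢
Coin 1 (quarter, 25¢): balance = 25¢
Coin 2 (quarter, 25¢): balance = 50¢
Coin 3 (nickel, 5¢): balance = 55¢
Coin 4 (dime, 10¢): balance = 65¢
  → balance >= price → DISPENSE, change = 65 - 65 = 0¢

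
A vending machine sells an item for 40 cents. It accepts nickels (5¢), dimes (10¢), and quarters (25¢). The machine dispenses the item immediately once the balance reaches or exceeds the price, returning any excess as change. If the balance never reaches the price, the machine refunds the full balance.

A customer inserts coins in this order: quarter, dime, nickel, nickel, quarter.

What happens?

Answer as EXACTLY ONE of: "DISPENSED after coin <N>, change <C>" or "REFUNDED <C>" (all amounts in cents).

Answer: DISPENSED after coin 3, change 0

Derivation:
Price: 40¢
Coin 1 (quarter, 25¢): balance = 25¢
Coin 2 (dime, 10¢): balance = 35¢
Coin 3 (nickel, 5¢): balance = 40¢
  → balance >= price → DISPENSE, change = 40 - 40 = 0¢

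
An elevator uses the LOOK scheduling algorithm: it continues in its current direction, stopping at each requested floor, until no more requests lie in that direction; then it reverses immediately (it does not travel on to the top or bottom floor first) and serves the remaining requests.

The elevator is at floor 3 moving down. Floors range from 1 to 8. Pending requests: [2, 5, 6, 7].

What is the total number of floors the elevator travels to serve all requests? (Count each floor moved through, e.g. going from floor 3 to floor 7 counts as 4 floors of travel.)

Start at floor 3 moving down, LOOK stop order: [2, 5, 6, 7]
  3 → 2: |2-3| = 1, total = 1
  2 → 5: |5-2| = 3, total = 4
  5 → 6: |6-5| = 1, total = 5
  6 → 7: |7-6| = 1, total = 6

Answer: 6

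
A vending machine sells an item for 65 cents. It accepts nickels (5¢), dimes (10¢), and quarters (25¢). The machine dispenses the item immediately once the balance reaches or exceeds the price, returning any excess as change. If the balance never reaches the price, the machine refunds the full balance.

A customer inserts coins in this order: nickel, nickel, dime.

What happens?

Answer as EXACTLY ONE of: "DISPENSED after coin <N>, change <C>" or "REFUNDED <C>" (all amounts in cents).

Answer: REFUNDED 20

Derivation:
Price: 65¢
Coin 1 (nickel, 5¢): balance = 5¢
Coin 2 (nickel, 5¢): balance = 10¢
Coin 3 (dime, 10¢): balance = 20¢
All coins inserted, balance 20¢ < price 65¢ → REFUND 20¢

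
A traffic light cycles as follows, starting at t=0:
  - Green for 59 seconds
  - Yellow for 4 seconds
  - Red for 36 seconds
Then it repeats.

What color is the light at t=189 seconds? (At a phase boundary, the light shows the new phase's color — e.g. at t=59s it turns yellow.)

Cycle length = 59 + 4 + 36 = 99s
t = 189, phase_t = 189 mod 99 = 90
90 >= 63 → RED

Answer: red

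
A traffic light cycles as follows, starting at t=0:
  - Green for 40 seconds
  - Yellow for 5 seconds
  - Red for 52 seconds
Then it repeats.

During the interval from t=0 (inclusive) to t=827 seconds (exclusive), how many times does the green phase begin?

Cycle = 40+5+52 = 97s
green phase starts at t = k*97 + 0 for k=0,1,2,...
Need k*97+0 < 827 → k < 8.526
k ∈ {0, ..., 8} → 9 starts

Answer: 9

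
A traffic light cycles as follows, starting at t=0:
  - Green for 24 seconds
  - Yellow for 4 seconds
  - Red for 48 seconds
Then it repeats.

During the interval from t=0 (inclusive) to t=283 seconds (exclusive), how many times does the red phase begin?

Cycle = 24+4+48 = 76s
red phase starts at t = k*76 + 28 for k=0,1,2,...
Need k*76+28 < 283 → k < 3.355
k ∈ {0, ..., 3} → 4 starts

Answer: 4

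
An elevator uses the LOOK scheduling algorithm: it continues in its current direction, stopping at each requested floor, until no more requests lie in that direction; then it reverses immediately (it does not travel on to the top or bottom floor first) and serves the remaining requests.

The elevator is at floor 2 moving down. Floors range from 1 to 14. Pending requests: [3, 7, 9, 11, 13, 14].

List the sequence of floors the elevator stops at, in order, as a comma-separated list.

Current: 2, moving DOWN
Serve below first (descending): []
Then reverse, serve above (ascending): [3, 7, 9, 11, 13, 14]

Answer: 3, 7, 9, 11, 13, 14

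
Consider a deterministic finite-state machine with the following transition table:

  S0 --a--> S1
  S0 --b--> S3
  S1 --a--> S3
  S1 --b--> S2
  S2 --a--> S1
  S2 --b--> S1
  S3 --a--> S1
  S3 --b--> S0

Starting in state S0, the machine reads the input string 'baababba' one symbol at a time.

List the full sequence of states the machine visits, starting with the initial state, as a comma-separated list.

Start: S0
  read 'b': S0 --b--> S3
  read 'a': S3 --a--> S1
  read 'a': S1 --a--> S3
  read 'b': S3 --b--> S0
  read 'a': S0 --a--> S1
  read 'b': S1 --b--> S2
  read 'b': S2 --b--> S1
  read 'a': S1 --a--> S3

Answer: S0, S3, S1, S3, S0, S1, S2, S1, S3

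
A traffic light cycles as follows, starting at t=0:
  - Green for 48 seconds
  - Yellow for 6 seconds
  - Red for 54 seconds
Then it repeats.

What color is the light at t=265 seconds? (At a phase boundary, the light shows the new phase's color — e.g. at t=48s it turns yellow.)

Answer: yellow

Derivation:
Cycle length = 48 + 6 + 54 = 108s
t = 265, phase_t = 265 mod 108 = 49
48 <= 49 < 54 (yellow end) → YELLOW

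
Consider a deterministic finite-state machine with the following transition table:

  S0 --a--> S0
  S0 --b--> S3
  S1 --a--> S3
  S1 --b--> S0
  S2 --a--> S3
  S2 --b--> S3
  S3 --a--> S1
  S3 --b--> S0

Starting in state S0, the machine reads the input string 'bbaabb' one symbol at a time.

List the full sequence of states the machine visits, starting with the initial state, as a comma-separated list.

Answer: S0, S3, S0, S0, S0, S3, S0

Derivation:
Start: S0
  read 'b': S0 --b--> S3
  read 'b': S3 --b--> S0
  read 'a': S0 --a--> S0
  read 'a': S0 --a--> S0
  read 'b': S0 --b--> S3
  read 'b': S3 --b--> S0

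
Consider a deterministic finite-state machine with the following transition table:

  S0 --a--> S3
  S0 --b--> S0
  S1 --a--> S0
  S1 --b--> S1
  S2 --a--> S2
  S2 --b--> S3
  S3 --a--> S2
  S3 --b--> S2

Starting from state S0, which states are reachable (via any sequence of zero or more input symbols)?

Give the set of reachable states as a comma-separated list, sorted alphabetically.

BFS from S0:
  visit S0: S0--a-->S3 (new), S0--b-->S0 (seen)
  visit S3: S3--a-->S2 (new), S3--b-->S2 (seen)
  visit S2: S2--a-->S2 (seen), S2--b-->S3 (seen)

Answer: S0, S2, S3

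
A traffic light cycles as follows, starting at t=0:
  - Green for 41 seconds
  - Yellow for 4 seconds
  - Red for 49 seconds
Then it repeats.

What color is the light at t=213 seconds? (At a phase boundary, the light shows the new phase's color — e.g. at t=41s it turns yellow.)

Answer: green

Derivation:
Cycle length = 41 + 4 + 49 = 94s
t = 213, phase_t = 213 mod 94 = 25
25 < 41 (green end) → GREEN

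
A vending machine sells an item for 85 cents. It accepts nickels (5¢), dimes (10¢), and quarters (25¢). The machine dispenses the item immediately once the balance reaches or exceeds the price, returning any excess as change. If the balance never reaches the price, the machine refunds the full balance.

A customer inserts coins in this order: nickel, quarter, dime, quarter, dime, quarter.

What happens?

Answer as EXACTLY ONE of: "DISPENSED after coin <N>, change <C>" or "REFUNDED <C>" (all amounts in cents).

Answer: DISPENSED after coin 6, change 15

Derivation:
Price: 85¢
Coin 1 (nickel, 5¢): balance = 5¢
Coin 2 (quarter, 25¢): balance = 30¢
Coin 3 (dime, 10¢): balance = 40¢
Coin 4 (quarter, 25¢): balance = 65¢
Coin 5 (dime, 10¢): balance = 75¢
Coin 6 (quarter, 25¢): balance = 100¢
  → balance >= price → DISPENSE, change = 100 - 85 = 15¢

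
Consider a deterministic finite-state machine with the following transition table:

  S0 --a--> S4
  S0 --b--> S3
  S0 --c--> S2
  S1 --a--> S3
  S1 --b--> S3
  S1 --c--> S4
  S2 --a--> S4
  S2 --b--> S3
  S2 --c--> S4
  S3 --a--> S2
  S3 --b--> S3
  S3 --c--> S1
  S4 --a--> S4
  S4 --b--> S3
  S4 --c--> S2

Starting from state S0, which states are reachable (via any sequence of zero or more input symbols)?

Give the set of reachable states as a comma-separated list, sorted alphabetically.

Answer: S0, S1, S2, S3, S4

Derivation:
BFS from S0:
  visit S0: S0--a-->S4 (new), S0--b-->S3 (new), S0--c-->S2 (new)
  visit S4: S4--a-->S4 (seen), S4--b-->S3 (seen), S4--c-->S2 (seen)
  visit S3: S3--a-->S2 (seen), S3--b-->S3 (seen), S3--c-->S1 (new)
  visit S2: S2--a-->S4 (seen), S2--b-->S3 (seen), S2--c-->S4 (seen)
  visit S1: S1--a-->S3 (seen), S1--b-->S3 (seen), S1--c-->S4 (seen)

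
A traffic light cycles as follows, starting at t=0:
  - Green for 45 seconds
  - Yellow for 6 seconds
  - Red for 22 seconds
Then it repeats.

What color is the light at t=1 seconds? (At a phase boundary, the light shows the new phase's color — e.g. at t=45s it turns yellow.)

Answer: green

Derivation:
Cycle length = 45 + 6 + 22 = 73s
t = 1, phase_t = 1 mod 73 = 1
1 < 45 (green end) → GREEN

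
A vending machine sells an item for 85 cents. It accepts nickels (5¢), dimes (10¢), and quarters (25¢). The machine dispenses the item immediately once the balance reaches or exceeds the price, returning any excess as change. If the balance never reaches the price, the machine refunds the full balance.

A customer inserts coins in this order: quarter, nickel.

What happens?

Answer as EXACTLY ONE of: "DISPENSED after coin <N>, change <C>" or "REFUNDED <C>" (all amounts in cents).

Answer: REFUNDED 30

Derivation:
Price: 85¢
Coin 1 (quarter, 25¢): balance = 25¢
Coin 2 (nickel, 5¢): balance = 30¢
All coins inserted, balance 30¢ < price 85¢ → REFUND 30¢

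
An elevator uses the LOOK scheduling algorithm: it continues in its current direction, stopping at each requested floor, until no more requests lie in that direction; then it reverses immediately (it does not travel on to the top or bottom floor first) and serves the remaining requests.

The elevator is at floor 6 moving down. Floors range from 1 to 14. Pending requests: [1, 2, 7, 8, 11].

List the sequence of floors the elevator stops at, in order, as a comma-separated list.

Current: 6, moving DOWN
Serve below first (descending): [2, 1]
Then reverse, serve above (ascending): [7, 8, 11]

Answer: 2, 1, 7, 8, 11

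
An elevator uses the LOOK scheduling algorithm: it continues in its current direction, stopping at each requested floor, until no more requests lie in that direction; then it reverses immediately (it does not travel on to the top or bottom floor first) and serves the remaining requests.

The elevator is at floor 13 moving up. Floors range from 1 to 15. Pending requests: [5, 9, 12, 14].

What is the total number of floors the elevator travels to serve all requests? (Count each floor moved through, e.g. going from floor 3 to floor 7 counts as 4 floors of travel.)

Answer: 10

Derivation:
Start at floor 13 moving up, LOOK stop order: [14, 12, 9, 5]
  13 → 14: |14-13| = 1, total = 1
  14 → 12: |12-14| = 2, total = 3
  12 → 9: |9-12| = 3, total = 6
  9 → 5: |5-9| = 4, total = 10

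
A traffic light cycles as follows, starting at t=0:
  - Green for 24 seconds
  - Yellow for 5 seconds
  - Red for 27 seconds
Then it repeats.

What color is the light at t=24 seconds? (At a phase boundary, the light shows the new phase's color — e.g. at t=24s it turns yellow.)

Answer: yellow

Derivation:
Cycle length = 24 + 5 + 27 = 56s
t = 24, phase_t = 24 mod 56 = 24
24 <= 24 < 29 (yellow end) → YELLOW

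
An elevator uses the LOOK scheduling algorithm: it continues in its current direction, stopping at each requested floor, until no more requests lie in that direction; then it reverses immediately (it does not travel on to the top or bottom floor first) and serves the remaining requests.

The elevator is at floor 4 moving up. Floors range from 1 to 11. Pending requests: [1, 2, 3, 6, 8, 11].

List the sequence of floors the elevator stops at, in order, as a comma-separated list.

Answer: 6, 8, 11, 3, 2, 1

Derivation:
Current: 4, moving UP
Serve above first (ascending): [6, 8, 11]
Then reverse, serve below (descending): [3, 2, 1]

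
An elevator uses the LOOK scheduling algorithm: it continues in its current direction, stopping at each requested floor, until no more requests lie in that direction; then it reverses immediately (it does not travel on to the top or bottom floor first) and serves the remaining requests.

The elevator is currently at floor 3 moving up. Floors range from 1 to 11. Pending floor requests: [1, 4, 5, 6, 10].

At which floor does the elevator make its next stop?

Answer: 4

Derivation:
Current floor: 3, direction: up
Requests above: [4, 5, 6, 10]
Requests below: [1]
Moving up and requests lie above → nearest above is min([4, 5, 6, 10]) = 4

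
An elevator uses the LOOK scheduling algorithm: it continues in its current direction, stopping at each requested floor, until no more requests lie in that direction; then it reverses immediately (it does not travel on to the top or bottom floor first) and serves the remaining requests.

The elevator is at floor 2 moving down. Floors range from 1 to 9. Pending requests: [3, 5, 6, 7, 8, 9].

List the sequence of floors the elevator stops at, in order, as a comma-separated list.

Answer: 3, 5, 6, 7, 8, 9

Derivation:
Current: 2, moving DOWN
Serve below first (descending): []
Then reverse, serve above (ascending): [3, 5, 6, 7, 8, 9]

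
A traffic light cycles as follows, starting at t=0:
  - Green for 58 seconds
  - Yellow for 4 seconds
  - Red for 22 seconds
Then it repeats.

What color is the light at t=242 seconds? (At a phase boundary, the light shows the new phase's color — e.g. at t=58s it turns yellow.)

Cycle length = 58 + 4 + 22 = 84s
t = 242, phase_t = 242 mod 84 = 74
74 >= 62 → RED

Answer: red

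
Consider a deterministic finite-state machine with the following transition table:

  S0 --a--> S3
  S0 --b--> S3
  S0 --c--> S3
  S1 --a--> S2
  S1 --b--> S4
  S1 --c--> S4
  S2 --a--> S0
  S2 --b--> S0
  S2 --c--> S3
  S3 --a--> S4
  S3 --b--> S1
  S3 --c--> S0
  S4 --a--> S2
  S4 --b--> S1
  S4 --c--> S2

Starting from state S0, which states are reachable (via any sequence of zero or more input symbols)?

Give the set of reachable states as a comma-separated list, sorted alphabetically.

BFS from S0:
  visit S0: S0--a-->S3 (new), S0--b-->S3 (seen), S0--c-->S3 (seen)
  visit S3: S3--a-->S4 (new), S3--b-->S1 (new), S3--c-->S0 (seen)
  visit S4: S4--a-->S2 (new), S4--b-->S1 (seen), S4--c-->S2 (seen)
  visit S1: S1--a-->S2 (seen), S1--b-->S4 (seen), S1--c-->S4 (seen)
  visit S2: S2--a-->S0 (seen), S2--b-->S0 (seen), S2--c-->S3 (seen)

Answer: S0, S1, S2, S3, S4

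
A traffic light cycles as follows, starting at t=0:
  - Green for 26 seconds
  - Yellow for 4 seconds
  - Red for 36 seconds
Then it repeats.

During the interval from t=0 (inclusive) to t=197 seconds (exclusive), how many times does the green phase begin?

Cycle = 26+4+36 = 66s
green phase starts at t = k*66 + 0 for k=0,1,2,...
Need k*66+0 < 197 → k < 2.985
k ∈ {0, ..., 2} → 3 starts

Answer: 3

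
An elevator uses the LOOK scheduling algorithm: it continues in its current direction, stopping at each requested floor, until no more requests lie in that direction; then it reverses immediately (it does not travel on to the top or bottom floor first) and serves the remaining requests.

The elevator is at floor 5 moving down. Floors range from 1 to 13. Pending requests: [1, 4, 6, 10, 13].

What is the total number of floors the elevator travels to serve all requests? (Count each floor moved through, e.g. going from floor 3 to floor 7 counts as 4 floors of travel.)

Answer: 16

Derivation:
Start at floor 5 moving down, LOOK stop order: [4, 1, 6, 10, 13]
  5 → 4: |4-5| = 1, total = 1
  4 → 1: |1-4| = 3, total = 4
  1 → 6: |6-1| = 5, total = 9
  6 → 10: |10-6| = 4, total = 13
  10 → 13: |13-10| = 3, total = 16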